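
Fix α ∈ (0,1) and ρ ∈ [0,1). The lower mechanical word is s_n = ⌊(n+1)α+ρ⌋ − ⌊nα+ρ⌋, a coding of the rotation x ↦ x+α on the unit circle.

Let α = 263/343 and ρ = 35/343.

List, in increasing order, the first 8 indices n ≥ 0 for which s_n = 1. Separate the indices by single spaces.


n=0: ⌊298/343⌋−⌊35/343⌋ = 0−0 = 0
n=1: ⌊561/343⌋−⌊298/343⌋ = 1−0 = 1  ← one
n=2: ⌊824/343⌋−⌊561/343⌋ = 2−1 = 1  ← one
n=3: ⌊1087/343⌋−⌊824/343⌋ = 3−2 = 1  ← one
n=4: ⌊1350/343⌋−⌊1087/343⌋ = 3−3 = 0
n=5: ⌊1613/343⌋−⌊1350/343⌋ = 4−3 = 1  ← one
n=6: ⌊1876/343⌋−⌊1613/343⌋ = 5−4 = 1  ← one
n=7: ⌊2139/343⌋−⌊1876/343⌋ = 6−5 = 1  ← one
n=8: ⌊2402/343⌋−⌊2139/343⌋ = 7−6 = 1  ← one
n=9: ⌊2665/343⌋−⌊2402/343⌋ = 7−7 = 0
n=10: ⌊2928/343⌋−⌊2665/343⌋ = 8−7 = 1  ← one
positions of the first 8 ones: 1 2 3 5 6 7 8 10

1 2 3 5 6 7 8 10


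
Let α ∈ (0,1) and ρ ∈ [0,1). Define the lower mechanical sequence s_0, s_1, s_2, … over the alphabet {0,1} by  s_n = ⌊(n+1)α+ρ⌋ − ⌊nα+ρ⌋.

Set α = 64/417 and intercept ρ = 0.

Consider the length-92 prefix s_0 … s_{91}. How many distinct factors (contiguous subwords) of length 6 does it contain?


t_n = ⌊(n·64)/417⌋ for n = 0 … 92:
  n=0…9: ⌊0/417⌋=0 ⌊64/417⌋=0 ⌊128/417⌋=0 ⌊192/417⌋=0 ⌊256/417⌋=0 ⌊320/417⌋=0 ⌊384/417⌋=0 ⌊448/417⌋=1 ⌊512/417⌋=1 ⌊576/417⌋=1
  n=10…19: ⌊640/417⌋=1 ⌊704/417⌋=1 ⌊768/417⌋=1 ⌊832/417⌋=1 ⌊896/417⌋=2 ⌊960/417⌋=2 ⌊1024/417⌋=2 ⌊1088/417⌋=2 ⌊1152/417⌋=2 ⌊1216/417⌋=2
  n=20…29: ⌊1280/417⌋=3 ⌊1344/417⌋=3 ⌊1408/417⌋=3 ⌊1472/417⌋=3 ⌊1536/417⌋=3 ⌊1600/417⌋=3 ⌊1664/417⌋=3 ⌊1728/417⌋=4 ⌊1792/417⌋=4 ⌊1856/417⌋=4
  n=30…39: ⌊1920/417⌋=4 ⌊1984/417⌋=4 ⌊2048/417⌋=4 ⌊2112/417⌋=5 ⌊2176/417⌋=5 ⌊2240/417⌋=5 ⌊2304/417⌋=5 ⌊2368/417⌋=5 ⌊2432/417⌋=5 ⌊2496/417⌋=5
  n=40…49: ⌊2560/417⌋=6 ⌊2624/417⌋=6 ⌊2688/417⌋=6 ⌊2752/417⌋=6 ⌊2816/417⌋=6 ⌊2880/417⌋=6 ⌊2944/417⌋=7 ⌊3008/417⌋=7 ⌊3072/417⌋=7 ⌊3136/417⌋=7
  n=50…59: ⌊3200/417⌋=7 ⌊3264/417⌋=7 ⌊3328/417⌋=7 ⌊3392/417⌋=8 ⌊3456/417⌋=8 ⌊3520/417⌋=8 ⌊3584/417⌋=8 ⌊3648/417⌋=8 ⌊3712/417⌋=8 ⌊3776/417⌋=9
  n=60…69: ⌊3840/417⌋=9 ⌊3904/417⌋=9 ⌊3968/417⌋=9 ⌊4032/417⌋=9 ⌊4096/417⌋=9 ⌊4160/417⌋=9 ⌊4224/417⌋=10 ⌊4288/417⌋=10 ⌊4352/417⌋=10 ⌊4416/417⌋=10
  n=70…79: ⌊4480/417⌋=10 ⌊4544/417⌋=10 ⌊4608/417⌋=11 ⌊4672/417⌋=11 ⌊4736/417⌋=11 ⌊4800/417⌋=11 ⌊4864/417⌋=11 ⌊4928/417⌋=11 ⌊4992/417⌋=11 ⌊5056/417⌋=12
  n=80…89: ⌊5120/417⌋=12 ⌊5184/417⌋=12 ⌊5248/417⌋=12 ⌊5312/417⌋=12 ⌊5376/417⌋=12 ⌊5440/417⌋=13 ⌊5504/417⌋=13 ⌊5568/417⌋=13 ⌊5632/417⌋=13 ⌊5696/417⌋=13
  n=90…92: ⌊5760/417⌋=13 ⌊5824/417⌋=13 ⌊5888/417⌋=14
s_n = t_(n+1) − t_n for n = 0 … 91 gives
prefix = 00000010000001000001000000100000100000010000010000001000001000000100000100000010000010000001
slide a length-6 window over [0..5] … [86..91] (87 windows); first occurrence of each distinct factor:
  [  0..  5] 000000
  [  1..  6] 000001
  [  2..  7] 000010
  [  3..  8] 000100
  [  4..  9] 001000
  [  5.. 10] 010000
  [  6.. 11] 100000
  (the other 80 windows repeat one of these)
distinct factors: {000000, 000001, 000010, 000100, 001000, 010000, 100000}
count = 7  (Sturmian bound for length 6 is 7)

7


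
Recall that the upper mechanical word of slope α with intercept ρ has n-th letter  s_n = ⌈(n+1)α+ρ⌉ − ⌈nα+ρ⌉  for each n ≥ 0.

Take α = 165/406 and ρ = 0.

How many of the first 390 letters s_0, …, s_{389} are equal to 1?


159

#1s = Σ_{n=0}^{389} s_n = Σ_{n=0}^{389} (⌈(n+1)α+ρ⌉ − ⌈nα+ρ⌉)
the sum telescopes: every ⌈nα+ρ⌉ with 0 < n < 390 appears once with + and once with −, leaving ⌈390α+ρ⌉ − ⌈0·α+ρ⌉
390α + ρ = (390·165) / 406 = 64350/406
ρ = 0/406
⌈64350/406⌉ = 159,  ⌈0/406⌉ = 0
#1s = 159 − 0 = 159


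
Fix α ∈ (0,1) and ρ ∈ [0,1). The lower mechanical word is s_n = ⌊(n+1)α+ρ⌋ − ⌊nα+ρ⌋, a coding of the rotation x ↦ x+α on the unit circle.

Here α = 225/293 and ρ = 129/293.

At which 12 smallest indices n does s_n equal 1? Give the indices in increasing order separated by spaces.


n=0: ⌊354/293⌋−⌊129/293⌋ = 1−0 = 1  ← one
n=1: ⌊579/293⌋−⌊354/293⌋ = 1−1 = 0
n=2: ⌊804/293⌋−⌊579/293⌋ = 2−1 = 1  ← one
n=3: ⌊1029/293⌋−⌊804/293⌋ = 3−2 = 1  ← one
n=4: ⌊1254/293⌋−⌊1029/293⌋ = 4−3 = 1  ← one
n=5: ⌊1479/293⌋−⌊1254/293⌋ = 5−4 = 1  ← one
n=6: ⌊1704/293⌋−⌊1479/293⌋ = 5−5 = 0
n=7: ⌊1929/293⌋−⌊1704/293⌋ = 6−5 = 1  ← one
n=8: ⌊2154/293⌋−⌊1929/293⌋ = 7−6 = 1  ← one
n=9: ⌊2379/293⌋−⌊2154/293⌋ = 8−7 = 1  ← one
n=10: ⌊2604/293⌋−⌊2379/293⌋ = 8−8 = 0
n=11: ⌊2829/293⌋−⌊2604/293⌋ = 9−8 = 1  ← one
n=12: ⌊3054/293⌋−⌊2829/293⌋ = 10−9 = 1  ← one
n=13: ⌊3279/293⌋−⌊3054/293⌋ = 11−10 = 1  ← one
n=14: ⌊3504/293⌋−⌊3279/293⌋ = 11−11 = 0
n=15: ⌊3729/293⌋−⌊3504/293⌋ = 12−11 = 1  ← one
positions of the first 12 ones: 0 2 3 4 5 7 8 9 11 12 13 15

0 2 3 4 5 7 8 9 11 12 13 15


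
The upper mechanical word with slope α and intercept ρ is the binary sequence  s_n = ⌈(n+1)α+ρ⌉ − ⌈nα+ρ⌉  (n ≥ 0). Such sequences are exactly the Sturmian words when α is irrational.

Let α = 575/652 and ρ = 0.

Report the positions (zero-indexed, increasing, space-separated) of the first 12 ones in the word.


n=0: ⌈575/652⌉−⌈0/652⌉ = 1−0 = 1  ← one
n=1: ⌈1150/652⌉−⌈575/652⌉ = 2−1 = 1  ← one
n=2: ⌈1725/652⌉−⌈1150/652⌉ = 3−2 = 1  ← one
n=3: ⌈2300/652⌉−⌈1725/652⌉ = 4−3 = 1  ← one
n=4: ⌈2875/652⌉−⌈2300/652⌉ = 5−4 = 1  ← one
n=5: ⌈3450/652⌉−⌈2875/652⌉ = 6−5 = 1  ← one
n=6: ⌈4025/652⌉−⌈3450/652⌉ = 7−6 = 1  ← one
n=7: ⌈4600/652⌉−⌈4025/652⌉ = 8−7 = 1  ← one
n=8: ⌈5175/652⌉−⌈4600/652⌉ = 8−8 = 0
n=9: ⌈5750/652⌉−⌈5175/652⌉ = 9−8 = 1  ← one
n=10: ⌈6325/652⌉−⌈5750/652⌉ = 10−9 = 1  ← one
n=11: ⌈6900/652⌉−⌈6325/652⌉ = 11−10 = 1  ← one
n=12: ⌈7475/652⌉−⌈6900/652⌉ = 12−11 = 1  ← one
positions of the first 12 ones: 0 1 2 3 4 5 6 7 9 10 11 12

0 1 2 3 4 5 6 7 9 10 11 12


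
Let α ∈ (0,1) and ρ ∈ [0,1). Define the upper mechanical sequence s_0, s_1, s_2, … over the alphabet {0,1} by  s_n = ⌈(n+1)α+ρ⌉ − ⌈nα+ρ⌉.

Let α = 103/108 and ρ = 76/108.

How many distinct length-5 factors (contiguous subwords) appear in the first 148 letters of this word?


t_n = ⌈(n·103+76)/108⌉ for n = 0 … 148:
  n=0…9: ⌈76/108⌉=1 ⌈179/108⌉=2 ⌈282/108⌉=3 ⌈385/108⌉=4 ⌈488/108⌉=5 ⌈591/108⌉=6 ⌈694/108⌉=7 ⌈797/108⌉=8 ⌈900/108⌉=9 ⌈1003/108⌉=10
  n=10…19: ⌈1106/108⌉=11 ⌈1209/108⌉=12 ⌈1312/108⌉=13 ⌈1415/108⌉=14 ⌈1518/108⌉=15 ⌈1621/108⌉=16 ⌈1724/108⌉=16 ⌈1827/108⌉=17 ⌈1930/108⌉=18 ⌈2033/108⌉=19
  n=20…29: ⌈2136/108⌉=20 ⌈2239/108⌉=21 ⌈2342/108⌉=22 ⌈2445/108⌉=23 ⌈2548/108⌉=24 ⌈2651/108⌉=25 ⌈2754/108⌉=26 ⌈2857/108⌉=27 ⌈2960/108⌉=28 ⌈3063/108⌉=29
  n=30…39: ⌈3166/108⌉=30 ⌈3269/108⌉=31 ⌈3372/108⌉=32 ⌈3475/108⌉=33 ⌈3578/108⌉=34 ⌈3681/108⌉=35 ⌈3784/108⌉=36 ⌈3887/108⌉=36 ⌈3990/108⌉=37 ⌈4093/108⌉=38
  n=40…49: ⌈4196/108⌉=39 ⌈4299/108⌉=40 ⌈4402/108⌉=41 ⌈4505/108⌉=42 ⌈4608/108⌉=43 ⌈4711/108⌉=44 ⌈4814/108⌉=45 ⌈4917/108⌉=46 ⌈5020/108⌉=47 ⌈5123/108⌉=48
  n=50…59: ⌈5226/108⌉=49 ⌈5329/108⌉=50 ⌈5432/108⌉=51 ⌈5535/108⌉=52 ⌈5638/108⌉=53 ⌈5741/108⌉=54 ⌈5844/108⌉=55 ⌈5947/108⌉=56 ⌈6050/108⌉=57 ⌈6153/108⌉=57
  n=60…69: ⌈6256/108⌉=58 ⌈6359/108⌉=59 ⌈6462/108⌉=60 ⌈6565/108⌉=61 ⌈6668/108⌉=62 ⌈6771/108⌉=63 ⌈6874/108⌉=64 ⌈6977/108⌉=65 ⌈7080/108⌉=66 ⌈7183/108⌉=67
  n=70…79: ⌈7286/108⌉=68 ⌈7389/108⌉=69 ⌈7492/108⌉=70 ⌈7595/108⌉=71 ⌈7698/108⌉=72 ⌈7801/108⌉=73 ⌈7904/108⌉=74 ⌈8007/108⌉=75 ⌈8110/108⌉=76 ⌈8213/108⌉=77
  n=80…89: ⌈8316/108⌉=77 ⌈8419/108⌉=78 ⌈8522/108⌉=79 ⌈8625/108⌉=80 ⌈8728/108⌉=81 ⌈8831/108⌉=82 ⌈8934/108⌉=83 ⌈9037/108⌉=84 ⌈9140/108⌉=85 ⌈9243/108⌉=86
  n=90…99: ⌈9346/108⌉=87 ⌈9449/108⌉=88 ⌈9552/108⌉=89 ⌈9655/108⌉=90 ⌈9758/108⌉=91 ⌈9861/108⌉=92 ⌈9964/108⌉=93 ⌈10067/108⌉=94 ⌈10170/108⌉=95 ⌈10273/108⌉=96
  n=100…109: ⌈10376/108⌉=97 ⌈10479/108⌉=98 ⌈10582/108⌉=98 ⌈10685/108⌉=99 ⌈10788/108⌉=100 ⌈10891/108⌉=101 ⌈10994/108⌉=102 ⌈11097/108⌉=103 ⌈11200/108⌉=104 ⌈11303/108⌉=105
  n=110…119: ⌈11406/108⌉=106 ⌈11509/108⌉=107 ⌈11612/108⌉=108 ⌈11715/108⌉=109 ⌈11818/108⌉=110 ⌈11921/108⌉=111 ⌈12024/108⌉=112 ⌈12127/108⌉=113 ⌈12230/108⌉=114 ⌈12333/108⌉=115
  n=120…129: ⌈12436/108⌉=116 ⌈12539/108⌉=117 ⌈12642/108⌉=118 ⌈12745/108⌉=119 ⌈12848/108⌉=119 ⌈12951/108⌉=120 ⌈13054/108⌉=121 ⌈13157/108⌉=122 ⌈13260/108⌉=123 ⌈13363/108⌉=124
  n=130…139: ⌈13466/108⌉=125 ⌈13569/108⌉=126 ⌈13672/108⌉=127 ⌈13775/108⌉=128 ⌈13878/108⌉=129 ⌈13981/108⌉=130 ⌈14084/108⌉=131 ⌈14187/108⌉=132 ⌈14290/108⌉=133 ⌈14393/108⌉=134
  n=140…148: ⌈14496/108⌉=135 ⌈14599/108⌉=136 ⌈14702/108⌉=137 ⌈14805/108⌉=138 ⌈14908/108⌉=139 ⌈15011/108⌉=139 ⌈15114/108⌉=140 ⌈15217/108⌉=141 ⌈15320/108⌉=142
s_n = t_(n+1) − t_n for n = 0 … 147 gives
prefix = 1111111111111110111111111111111111110111111111111111111111011111111111111111111011111111111111111111101111111111111111111110111111111111111111110111
slide a length-5 window over [0..4] … [143..147] (144 windows); first occurrence of each distinct factor:
  [  0..  4] 11111
  [ 11.. 15] 11110
  [ 12.. 16] 11101
  [ 13.. 17] 11011
  [ 14.. 18] 10111
  [ 15.. 19] 01111
  (the other 138 windows repeat one of these)
distinct factors: {01111, 10111, 11011, 11101, 11110, 11111}
count = 6  (Sturmian bound for length 5 is 6)

6


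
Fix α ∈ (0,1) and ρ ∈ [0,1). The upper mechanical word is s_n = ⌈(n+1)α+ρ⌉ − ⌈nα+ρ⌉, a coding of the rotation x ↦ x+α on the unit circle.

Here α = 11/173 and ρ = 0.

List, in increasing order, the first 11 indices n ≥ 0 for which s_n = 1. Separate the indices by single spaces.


0 15 31 47 62 78 94 110 125 141 157

n=0: ⌈11/173⌉−⌈0/173⌉ = 1−0 = 1  ← one
n=1: ⌈22/173⌉−⌈11/173⌉ = 1−1 = 0
n=2: ⌈33/173⌉−⌈22/173⌉ = 1−1 = 0
  …
n=15: ⌈176/173⌉−⌈165/173⌉ = 2−1 = 1  ← one
n=16: ⌈187/173⌉−⌈176/173⌉ = 2−2 = 0
n=17: ⌈198/173⌉−⌈187/173⌉ = 2−2 = 0
  …
n=31: ⌈352/173⌉−⌈341/173⌉ = 3−2 = 1  ← one
n=32: ⌈363/173⌉−⌈352/173⌉ = 3−3 = 0
n=33: ⌈374/173⌉−⌈363/173⌉ = 3−3 = 0
  …
n=47: ⌈528/173⌉−⌈517/173⌉ = 4−3 = 1  ← one
n=48: ⌈539/173⌉−⌈528/173⌉ = 4−4 = 0
n=49: ⌈550/173⌉−⌈539/173⌉ = 4−4 = 0
  …
n=62: ⌈693/173⌉−⌈682/173⌉ = 5−4 = 1  ← one
n=63: ⌈704/173⌉−⌈693/173⌉ = 5−5 = 0
n=64: ⌈715/173⌉−⌈704/173⌉ = 5−5 = 0
  …
n=78: ⌈869/173⌉−⌈858/173⌉ = 6−5 = 1  ← one
n=79: ⌈880/173⌉−⌈869/173⌉ = 6−6 = 0
n=80: ⌈891/173⌉−⌈880/173⌉ = 6−6 = 0
  …
n=94: ⌈1045/173⌉−⌈1034/173⌉ = 7−6 = 1  ← one
n=95: ⌈1056/173⌉−⌈1045/173⌉ = 7−7 = 0
n=96: ⌈1067/173⌉−⌈1056/173⌉ = 7−7 = 0
  …
n=110: ⌈1221/173⌉−⌈1210/173⌉ = 8−7 = 1  ← one
n=111: ⌈1232/173⌉−⌈1221/173⌉ = 8−8 = 0
n=112: ⌈1243/173⌉−⌈1232/173⌉ = 8−8 = 0
  …
n=125: ⌈1386/173⌉−⌈1375/173⌉ = 9−8 = 1  ← one
n=126: ⌈1397/173⌉−⌈1386/173⌉ = 9−9 = 0
n=127: ⌈1408/173⌉−⌈1397/173⌉ = 9−9 = 0
  …
n=141: ⌈1562/173⌉−⌈1551/173⌉ = 10−9 = 1  ← one
n=142: ⌈1573/173⌉−⌈1562/173⌉ = 10−10 = 0
n=143: ⌈1584/173⌉−⌈1573/173⌉ = 10−10 = 0
  …
n=157: ⌈1738/173⌉−⌈1727/173⌉ = 11−10 = 1  ← one
positions of the first 11 ones: 0 15 31 47 62 78 94 110 125 141 157


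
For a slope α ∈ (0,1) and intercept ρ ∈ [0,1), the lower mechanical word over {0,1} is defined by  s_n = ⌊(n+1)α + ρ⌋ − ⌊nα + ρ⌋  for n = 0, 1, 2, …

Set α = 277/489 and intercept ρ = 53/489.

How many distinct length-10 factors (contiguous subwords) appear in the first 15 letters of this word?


6

t_n = ⌊(n·277+53)/489⌋ for n = 0 … 15:
  n=0…9: ⌊53/489⌋=0 ⌊330/489⌋=0 ⌊607/489⌋=1 ⌊884/489⌋=1 ⌊1161/489⌋=2 ⌊1438/489⌋=2 ⌊1715/489⌋=3 ⌊1992/489⌋=4 ⌊2269/489⌋=4 ⌊2546/489⌋=5
  n=10…15: ⌊2823/489⌋=5 ⌊3100/489⌋=6 ⌊3377/489⌋=6 ⌊3654/489⌋=7 ⌊3931/489⌋=8 ⌊4208/489⌋=8
s_n = t_(n+1) − t_n for n = 0 … 14 gives
prefix = 010101101010110
slide a length-10 window over [0..9] … [5..14] (6 windows); first occurrence of each distinct factor:
  [  0..  9] 0101011010
  [  1.. 10] 1010110101
  [  2.. 11] 0101101010
  [  3.. 12] 1011010101
  [  4.. 13] 0110101011
  [  5.. 14] 1101010110
distinct factors: {0101011010, 0101101010, 0110101011, 1010110101, 1011010101, 1101010110}
count = 6  (Sturmian bound for length 10 is 11)


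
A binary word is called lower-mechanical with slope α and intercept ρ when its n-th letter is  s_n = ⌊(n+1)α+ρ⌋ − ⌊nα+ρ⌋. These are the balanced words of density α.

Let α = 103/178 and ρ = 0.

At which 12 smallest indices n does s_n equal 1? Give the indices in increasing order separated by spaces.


n=0: ⌊103/178⌋−⌊0/178⌋ = 0−0 = 0
n=1: ⌊206/178⌋−⌊103/178⌋ = 1−0 = 1  ← one
n=2: ⌊309/178⌋−⌊206/178⌋ = 1−1 = 0
n=3: ⌊412/178⌋−⌊309/178⌋ = 2−1 = 1  ← one
n=4: ⌊515/178⌋−⌊412/178⌋ = 2−2 = 0
n=5: ⌊618/178⌋−⌊515/178⌋ = 3−2 = 1  ← one
n=6: ⌊721/178⌋−⌊618/178⌋ = 4−3 = 1  ← one
n=7: ⌊824/178⌋−⌊721/178⌋ = 4−4 = 0
n=8: ⌊927/178⌋−⌊824/178⌋ = 5−4 = 1  ← one
n=9: ⌊1030/178⌋−⌊927/178⌋ = 5−5 = 0
n=10: ⌊1133/178⌋−⌊1030/178⌋ = 6−5 = 1  ← one
n=11: ⌊1236/178⌋−⌊1133/178⌋ = 6−6 = 0
n=12: ⌊1339/178⌋−⌊1236/178⌋ = 7−6 = 1  ← one
n=13: ⌊1442/178⌋−⌊1339/178⌋ = 8−7 = 1  ← one
n=14: ⌊1545/178⌋−⌊1442/178⌋ = 8−8 = 0
n=15: ⌊1648/178⌋−⌊1545/178⌋ = 9−8 = 1  ← one
n=16: ⌊1751/178⌋−⌊1648/178⌋ = 9−9 = 0
n=17: ⌊1854/178⌋−⌊1751/178⌋ = 10−9 = 1  ← one
n=18: ⌊1957/178⌋−⌊1854/178⌋ = 10−10 = 0
n=19: ⌊2060/178⌋−⌊1957/178⌋ = 11−10 = 1  ← one
n=20: ⌊2163/178⌋−⌊2060/178⌋ = 12−11 = 1  ← one
positions of the first 12 ones: 1 3 5 6 8 10 12 13 15 17 19 20

1 3 5 6 8 10 12 13 15 17 19 20


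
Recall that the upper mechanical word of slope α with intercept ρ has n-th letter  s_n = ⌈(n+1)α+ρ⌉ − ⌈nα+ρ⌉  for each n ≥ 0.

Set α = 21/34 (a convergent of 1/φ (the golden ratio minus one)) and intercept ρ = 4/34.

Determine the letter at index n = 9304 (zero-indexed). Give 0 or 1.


1

(n+1)α + ρ = (9305·21 + 4) / 34 = 195409/34
nα + ρ     = (9304·21 + 4) / 34 = 195388/34
⌈195409/34⌉ = 5748,  ⌈195388/34⌉ = 5747
s_{9304} = 5748 − 5747 = 1


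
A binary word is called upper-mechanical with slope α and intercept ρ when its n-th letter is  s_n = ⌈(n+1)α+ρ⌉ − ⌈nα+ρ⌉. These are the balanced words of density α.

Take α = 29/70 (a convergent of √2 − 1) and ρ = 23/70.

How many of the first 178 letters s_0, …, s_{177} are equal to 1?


74

#1s = Σ_{n=0}^{177} s_n = Σ_{n=0}^{177} (⌈(n+1)α+ρ⌉ − ⌈nα+ρ⌉)
the sum telescopes: every ⌈nα+ρ⌉ with 0 < n < 178 appears once with + and once with −, leaving ⌈178α+ρ⌉ − ⌈0·α+ρ⌉
178α + ρ = (178·29 + 23) / 70 = 5185/70
ρ = 23/70
⌈5185/70⌉ = 75,  ⌈23/70⌉ = 1
#1s = 75 − 1 = 74


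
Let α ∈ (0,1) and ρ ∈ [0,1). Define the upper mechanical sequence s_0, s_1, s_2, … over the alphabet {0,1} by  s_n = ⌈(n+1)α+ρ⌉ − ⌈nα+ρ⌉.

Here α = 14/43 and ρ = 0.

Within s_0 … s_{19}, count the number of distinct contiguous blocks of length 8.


t_n = ⌈(n·14)/43⌉ for n = 0 … 20:
  n=0…9: ⌈0/43⌉=0 ⌈14/43⌉=1 ⌈28/43⌉=1 ⌈42/43⌉=1 ⌈56/43⌉=2 ⌈70/43⌉=2 ⌈84/43⌉=2 ⌈98/43⌉=3 ⌈112/43⌉=3 ⌈126/43⌉=3
  n=10…19: ⌈140/43⌉=4 ⌈154/43⌉=4 ⌈168/43⌉=4 ⌈182/43⌉=5 ⌈196/43⌉=5 ⌈210/43⌉=5 ⌈224/43⌉=6 ⌈238/43⌉=6 ⌈252/43⌉=6 ⌈266/43⌉=7
  n=20: ⌈280/43⌉=7
s_n = t_(n+1) − t_n for n = 0 … 19 gives
prefix = 10010010010010010010
slide a length-8 window over [0..7] … [12..19] (13 windows); first occurrence of each distinct factor:
  [  0..  7] 10010010
  [  1..  8] 00100100
  [  2..  9] 01001001
  (the other 10 windows repeat one of these)
distinct factors: {00100100, 01001001, 10010010}
count = 3  (Sturmian bound for length 8 is 9)

3


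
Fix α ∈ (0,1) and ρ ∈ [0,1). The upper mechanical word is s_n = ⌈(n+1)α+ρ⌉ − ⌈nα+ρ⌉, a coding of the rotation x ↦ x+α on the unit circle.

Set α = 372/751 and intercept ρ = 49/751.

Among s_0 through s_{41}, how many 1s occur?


20

#1s = Σ_{n=0}^{41} s_n = Σ_{n=0}^{41} (⌈(n+1)α+ρ⌉ − ⌈nα+ρ⌉)
the sum telescopes: every ⌈nα+ρ⌉ with 0 < n < 42 appears once with + and once with −, leaving ⌈42α+ρ⌉ − ⌈0·α+ρ⌉
42α + ρ = (42·372 + 49) / 751 = 15673/751
ρ = 49/751
⌈15673/751⌉ = 21,  ⌈49/751⌉ = 1
#1s = 21 − 1 = 20


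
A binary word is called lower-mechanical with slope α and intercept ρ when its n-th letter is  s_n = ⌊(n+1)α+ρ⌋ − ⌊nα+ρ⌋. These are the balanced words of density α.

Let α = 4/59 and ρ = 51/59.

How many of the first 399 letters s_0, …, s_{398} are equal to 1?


#1s = Σ_{n=0}^{398} s_n = Σ_{n=0}^{398} (⌊(n+1)α+ρ⌋ − ⌊nα+ρ⌋)
the sum telescopes: every ⌊nα+ρ⌋ with 0 < n < 399 appears once with + and once with −, leaving ⌊399α+ρ⌋ − ⌊0·α+ρ⌋
399α + ρ = (399·4 + 51) / 59 = 1647/59
ρ = 51/59
⌊1647/59⌋ = 27,  ⌊51/59⌋ = 0
#1s = 27 − 0 = 27

27


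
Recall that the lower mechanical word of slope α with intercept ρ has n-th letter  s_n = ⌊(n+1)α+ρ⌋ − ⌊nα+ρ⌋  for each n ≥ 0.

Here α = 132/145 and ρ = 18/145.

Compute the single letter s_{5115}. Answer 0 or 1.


(n+1)α + ρ = (5116·132 + 18) / 145 = 675330/145
nα + ρ     = (5115·132 + 18) / 145 = 675198/145
⌊675330/145⌋ = 4657,  ⌊675198/145⌋ = 4656
s_{5115} = 4657 − 4656 = 1

1


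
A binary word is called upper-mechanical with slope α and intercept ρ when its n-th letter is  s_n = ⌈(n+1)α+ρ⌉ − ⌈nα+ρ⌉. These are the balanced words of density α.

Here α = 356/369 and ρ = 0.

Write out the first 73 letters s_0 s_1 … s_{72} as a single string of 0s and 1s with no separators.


n=0: ⌈(1·356)/369⌉ − ⌈(0·356)/369⌉ = ⌈356/369⌉ − ⌈0/369⌉ = 1 − 0 = 1
n=1: ⌈(2·356)/369⌉ − ⌈(1·356)/369⌉ = ⌈712/369⌉ − ⌈356/369⌉ = 2 − 1 = 1
n=2: ⌈(3·356)/369⌉ − ⌈(2·356)/369⌉ = ⌈1068/369⌉ − ⌈712/369⌉ = 3 − 2 = 1
n=3: ⌈(4·356)/369⌉ − ⌈(3·356)/369⌉ = ⌈1424/369⌉ − ⌈1068/369⌉ = 4 − 3 = 1
n=4: ⌈(5·356)/369⌉ − ⌈(4·356)/369⌉ = ⌈1780/369⌉ − ⌈1424/369⌉ = 5 − 4 = 1
n=5: ⌈(6·356)/369⌉ − ⌈(5·356)/369⌉ = ⌈2136/369⌉ − ⌈1780/369⌉ = 6 − 5 = 1
n=6: ⌈(7·356)/369⌉ − ⌈(6·356)/369⌉ = ⌈2492/369⌉ − ⌈2136/369⌉ = 7 − 6 = 1
n=7: ⌈(8·356)/369⌉ − ⌈(7·356)/369⌉ = ⌈2848/369⌉ − ⌈2492/369⌉ = 8 − 7 = 1
n=8: ⌈(9·356)/369⌉ − ⌈(8·356)/369⌉ = ⌈3204/369⌉ − ⌈2848/369⌉ = 9 − 8 = 1
n=9: ⌈(10·356)/369⌉ − ⌈(9·356)/369⌉ = ⌈3560/369⌉ − ⌈3204/369⌉ = 10 − 9 = 1
n=10: ⌈(11·356)/369⌉ − ⌈(10·356)/369⌉ = ⌈3916/369⌉ − ⌈3560/369⌉ = 11 − 10 = 1
n=11: ⌈(12·356)/369⌉ − ⌈(11·356)/369⌉ = ⌈4272/369⌉ − ⌈3916/369⌉ = 12 − 11 = 1
n=12: ⌈(13·356)/369⌉ − ⌈(12·356)/369⌉ = ⌈4628/369⌉ − ⌈4272/369⌉ = 13 − 12 = 1
n=13: ⌈(14·356)/369⌉ − ⌈(13·356)/369⌉ = ⌈4984/369⌉ − ⌈4628/369⌉ = 14 − 13 = 1
n=14: ⌈(15·356)/369⌉ − ⌈(14·356)/369⌉ = ⌈5340/369⌉ − ⌈4984/369⌉ = 15 − 14 = 1
n=15: ⌈(16·356)/369⌉ − ⌈(15·356)/369⌉ = ⌈5696/369⌉ − ⌈5340/369⌉ = 16 − 15 = 1
n=16: ⌈(17·356)/369⌉ − ⌈(16·356)/369⌉ = ⌈6052/369⌉ − ⌈5696/369⌉ = 17 − 16 = 1
n=17: ⌈(18·356)/369⌉ − ⌈(17·356)/369⌉ = ⌈6408/369⌉ − ⌈6052/369⌉ = 18 − 17 = 1
n=18: ⌈(19·356)/369⌉ − ⌈(18·356)/369⌉ = ⌈6764/369⌉ − ⌈6408/369⌉ = 19 − 18 = 1
n=19: ⌈(20·356)/369⌉ − ⌈(19·356)/369⌉ = ⌈7120/369⌉ − ⌈6764/369⌉ = 20 − 19 = 1
n=20: ⌈(21·356)/369⌉ − ⌈(20·356)/369⌉ = ⌈7476/369⌉ − ⌈7120/369⌉ = 21 − 20 = 1
n=21: ⌈(22·356)/369⌉ − ⌈(21·356)/369⌉ = ⌈7832/369⌉ − ⌈7476/369⌉ = 22 − 21 = 1
n=22: ⌈(23·356)/369⌉ − ⌈(22·356)/369⌉ = ⌈8188/369⌉ − ⌈7832/369⌉ = 23 − 22 = 1
n=23: ⌈(24·356)/369⌉ − ⌈(23·356)/369⌉ = ⌈8544/369⌉ − ⌈8188/369⌉ = 24 − 23 = 1
n=24: ⌈(25·356)/369⌉ − ⌈(24·356)/369⌉ = ⌈8900/369⌉ − ⌈8544/369⌉ = 25 − 24 = 1
n=25: ⌈(26·356)/369⌉ − ⌈(25·356)/369⌉ = ⌈9256/369⌉ − ⌈8900/369⌉ = 26 − 25 = 1
n=26: ⌈(27·356)/369⌉ − ⌈(26·356)/369⌉ = ⌈9612/369⌉ − ⌈9256/369⌉ = 27 − 26 = 1
n=27: ⌈(28·356)/369⌉ − ⌈(27·356)/369⌉ = ⌈9968/369⌉ − ⌈9612/369⌉ = 28 − 27 = 1
n=28: ⌈(29·356)/369⌉ − ⌈(28·356)/369⌉ = ⌈10324/369⌉ − ⌈9968/369⌉ = 28 − 28 = 0
n=29: ⌈(30·356)/369⌉ − ⌈(29·356)/369⌉ = ⌈10680/369⌉ − ⌈10324/369⌉ = 29 − 28 = 1
n=30: ⌈(31·356)/369⌉ − ⌈(30·356)/369⌉ = ⌈11036/369⌉ − ⌈10680/369⌉ = 30 − 29 = 1
n=31: ⌈(32·356)/369⌉ − ⌈(31·356)/369⌉ = ⌈11392/369⌉ − ⌈11036/369⌉ = 31 − 30 = 1
n=32: ⌈(33·356)/369⌉ − ⌈(32·356)/369⌉ = ⌈11748/369⌉ − ⌈11392/369⌉ = 32 − 31 = 1
n=33: ⌈(34·356)/369⌉ − ⌈(33·356)/369⌉ = ⌈12104/369⌉ − ⌈11748/369⌉ = 33 − 32 = 1
n=34: ⌈(35·356)/369⌉ − ⌈(34·356)/369⌉ = ⌈12460/369⌉ − ⌈12104/369⌉ = 34 − 33 = 1
n=35: ⌈(36·356)/369⌉ − ⌈(35·356)/369⌉ = ⌈12816/369⌉ − ⌈12460/369⌉ = 35 − 34 = 1
n=36: ⌈(37·356)/369⌉ − ⌈(36·356)/369⌉ = ⌈13172/369⌉ − ⌈12816/369⌉ = 36 − 35 = 1
n=37: ⌈(38·356)/369⌉ − ⌈(37·356)/369⌉ = ⌈13528/369⌉ − ⌈13172/369⌉ = 37 − 36 = 1
n=38: ⌈(39·356)/369⌉ − ⌈(38·356)/369⌉ = ⌈13884/369⌉ − ⌈13528/369⌉ = 38 − 37 = 1
n=39: ⌈(40·356)/369⌉ − ⌈(39·356)/369⌉ = ⌈14240/369⌉ − ⌈13884/369⌉ = 39 − 38 = 1
n=40: ⌈(41·356)/369⌉ − ⌈(40·356)/369⌉ = ⌈14596/369⌉ − ⌈14240/369⌉ = 40 − 39 = 1
n=41: ⌈(42·356)/369⌉ − ⌈(41·356)/369⌉ = ⌈14952/369⌉ − ⌈14596/369⌉ = 41 − 40 = 1
n=42: ⌈(43·356)/369⌉ − ⌈(42·356)/369⌉ = ⌈15308/369⌉ − ⌈14952/369⌉ = 42 − 41 = 1
n=43: ⌈(44·356)/369⌉ − ⌈(43·356)/369⌉ = ⌈15664/369⌉ − ⌈15308/369⌉ = 43 − 42 = 1
n=44: ⌈(45·356)/369⌉ − ⌈(44·356)/369⌉ = ⌈16020/369⌉ − ⌈15664/369⌉ = 44 − 43 = 1
n=45: ⌈(46·356)/369⌉ − ⌈(45·356)/369⌉ = ⌈16376/369⌉ − ⌈16020/369⌉ = 45 − 44 = 1
n=46: ⌈(47·356)/369⌉ − ⌈(46·356)/369⌉ = ⌈16732/369⌉ − ⌈16376/369⌉ = 46 − 45 = 1
n=47: ⌈(48·356)/369⌉ − ⌈(47·356)/369⌉ = ⌈17088/369⌉ − ⌈16732/369⌉ = 47 − 46 = 1
n=48: ⌈(49·356)/369⌉ − ⌈(48·356)/369⌉ = ⌈17444/369⌉ − ⌈17088/369⌉ = 48 − 47 = 1
n=49: ⌈(50·356)/369⌉ − ⌈(49·356)/369⌉ = ⌈17800/369⌉ − ⌈17444/369⌉ = 49 − 48 = 1
n=50: ⌈(51·356)/369⌉ − ⌈(50·356)/369⌉ = ⌈18156/369⌉ − ⌈17800/369⌉ = 50 − 49 = 1
n=51: ⌈(52·356)/369⌉ − ⌈(51·356)/369⌉ = ⌈18512/369⌉ − ⌈18156/369⌉ = 51 − 50 = 1
n=52: ⌈(53·356)/369⌉ − ⌈(52·356)/369⌉ = ⌈18868/369⌉ − ⌈18512/369⌉ = 52 − 51 = 1
n=53: ⌈(54·356)/369⌉ − ⌈(53·356)/369⌉ = ⌈19224/369⌉ − ⌈18868/369⌉ = 53 − 52 = 1
n=54: ⌈(55·356)/369⌉ − ⌈(54·356)/369⌉ = ⌈19580/369⌉ − ⌈19224/369⌉ = 54 − 53 = 1
n=55: ⌈(56·356)/369⌉ − ⌈(55·356)/369⌉ = ⌈19936/369⌉ − ⌈19580/369⌉ = 55 − 54 = 1
n=56: ⌈(57·356)/369⌉ − ⌈(56·356)/369⌉ = ⌈20292/369⌉ − ⌈19936/369⌉ = 55 − 55 = 0
n=57: ⌈(58·356)/369⌉ − ⌈(57·356)/369⌉ = ⌈20648/369⌉ − ⌈20292/369⌉ = 56 − 55 = 1
n=58: ⌈(59·356)/369⌉ − ⌈(58·356)/369⌉ = ⌈21004/369⌉ − ⌈20648/369⌉ = 57 − 56 = 1
n=59: ⌈(60·356)/369⌉ − ⌈(59·356)/369⌉ = ⌈21360/369⌉ − ⌈21004/369⌉ = 58 − 57 = 1
n=60: ⌈(61·356)/369⌉ − ⌈(60·356)/369⌉ = ⌈21716/369⌉ − ⌈21360/369⌉ = 59 − 58 = 1
n=61: ⌈(62·356)/369⌉ − ⌈(61·356)/369⌉ = ⌈22072/369⌉ − ⌈21716/369⌉ = 60 − 59 = 1
n=62: ⌈(63·356)/369⌉ − ⌈(62·356)/369⌉ = ⌈22428/369⌉ − ⌈22072/369⌉ = 61 − 60 = 1
n=63: ⌈(64·356)/369⌉ − ⌈(63·356)/369⌉ = ⌈22784/369⌉ − ⌈22428/369⌉ = 62 − 61 = 1
n=64: ⌈(65·356)/369⌉ − ⌈(64·356)/369⌉ = ⌈23140/369⌉ − ⌈22784/369⌉ = 63 − 62 = 1
n=65: ⌈(66·356)/369⌉ − ⌈(65·356)/369⌉ = ⌈23496/369⌉ − ⌈23140/369⌉ = 64 − 63 = 1
n=66: ⌈(67·356)/369⌉ − ⌈(66·356)/369⌉ = ⌈23852/369⌉ − ⌈23496/369⌉ = 65 − 64 = 1
n=67: ⌈(68·356)/369⌉ − ⌈(67·356)/369⌉ = ⌈24208/369⌉ − ⌈23852/369⌉ = 66 − 65 = 1
n=68: ⌈(69·356)/369⌉ − ⌈(68·356)/369⌉ = ⌈24564/369⌉ − ⌈24208/369⌉ = 67 − 66 = 1
n=69: ⌈(70·356)/369⌉ − ⌈(69·356)/369⌉ = ⌈24920/369⌉ − ⌈24564/369⌉ = 68 − 67 = 1
n=70: ⌈(71·356)/369⌉ − ⌈(70·356)/369⌉ = ⌈25276/369⌉ − ⌈24920/369⌉ = 69 − 68 = 1
n=71: ⌈(72·356)/369⌉ − ⌈(71·356)/369⌉ = ⌈25632/369⌉ − ⌈25276/369⌉ = 70 − 69 = 1
n=72: ⌈(73·356)/369⌉ − ⌈(72·356)/369⌉ = ⌈25988/369⌉ − ⌈25632/369⌉ = 71 − 70 = 1

1111111111111111111111111111011111111111111111111111111101111111111111111


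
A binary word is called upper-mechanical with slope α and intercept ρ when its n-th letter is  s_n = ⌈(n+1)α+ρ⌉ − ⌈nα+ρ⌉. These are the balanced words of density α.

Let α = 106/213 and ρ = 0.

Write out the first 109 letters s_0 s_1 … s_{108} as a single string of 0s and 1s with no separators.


n=0: ⌈(1·106)/213⌉ − ⌈(0·106)/213⌉ = ⌈106/213⌉ − ⌈0/213⌉ = 1 − 0 = 1
n=1: ⌈(2·106)/213⌉ − ⌈(1·106)/213⌉ = ⌈212/213⌉ − ⌈106/213⌉ = 1 − 1 = 0
n=2: ⌈(3·106)/213⌉ − ⌈(2·106)/213⌉ = ⌈318/213⌉ − ⌈212/213⌉ = 2 − 1 = 1
n=3: ⌈(4·106)/213⌉ − ⌈(3·106)/213⌉ = ⌈424/213⌉ − ⌈318/213⌉ = 2 − 2 = 0
n=4: ⌈(5·106)/213⌉ − ⌈(4·106)/213⌉ = ⌈530/213⌉ − ⌈424/213⌉ = 3 − 2 = 1
n=5: ⌈(6·106)/213⌉ − ⌈(5·106)/213⌉ = ⌈636/213⌉ − ⌈530/213⌉ = 3 − 3 = 0
n=6: ⌈(7·106)/213⌉ − ⌈(6·106)/213⌉ = ⌈742/213⌉ − ⌈636/213⌉ = 4 − 3 = 1
n=7: ⌈(8·106)/213⌉ − ⌈(7·106)/213⌉ = ⌈848/213⌉ − ⌈742/213⌉ = 4 − 4 = 0
n=8: ⌈(9·106)/213⌉ − ⌈(8·106)/213⌉ = ⌈954/213⌉ − ⌈848/213⌉ = 5 − 4 = 1
n=9: ⌈(10·106)/213⌉ − ⌈(9·106)/213⌉ = ⌈1060/213⌉ − ⌈954/213⌉ = 5 − 5 = 0
n=10: ⌈(11·106)/213⌉ − ⌈(10·106)/213⌉ = ⌈1166/213⌉ − ⌈1060/213⌉ = 6 − 5 = 1
n=11: ⌈(12·106)/213⌉ − ⌈(11·106)/213⌉ = ⌈1272/213⌉ − ⌈1166/213⌉ = 6 − 6 = 0
n=12: ⌈(13·106)/213⌉ − ⌈(12·106)/213⌉ = ⌈1378/213⌉ − ⌈1272/213⌉ = 7 − 6 = 1
n=13: ⌈(14·106)/213⌉ − ⌈(13·106)/213⌉ = ⌈1484/213⌉ − ⌈1378/213⌉ = 7 − 7 = 0
n=14: ⌈(15·106)/213⌉ − ⌈(14·106)/213⌉ = ⌈1590/213⌉ − ⌈1484/213⌉ = 8 − 7 = 1
n=15: ⌈(16·106)/213⌉ − ⌈(15·106)/213⌉ = ⌈1696/213⌉ − ⌈1590/213⌉ = 8 − 8 = 0
n=16: ⌈(17·106)/213⌉ − ⌈(16·106)/213⌉ = ⌈1802/213⌉ − ⌈1696/213⌉ = 9 − 8 = 1
n=17: ⌈(18·106)/213⌉ − ⌈(17·106)/213⌉ = ⌈1908/213⌉ − ⌈1802/213⌉ = 9 − 9 = 0
n=18: ⌈(19·106)/213⌉ − ⌈(18·106)/213⌉ = ⌈2014/213⌉ − ⌈1908/213⌉ = 10 − 9 = 1
n=19: ⌈(20·106)/213⌉ − ⌈(19·106)/213⌉ = ⌈2120/213⌉ − ⌈2014/213⌉ = 10 − 10 = 0
n=20: ⌈(21·106)/213⌉ − ⌈(20·106)/213⌉ = ⌈2226/213⌉ − ⌈2120/213⌉ = 11 − 10 = 1
n=21: ⌈(22·106)/213⌉ − ⌈(21·106)/213⌉ = ⌈2332/213⌉ − ⌈2226/213⌉ = 11 − 11 = 0
n=22: ⌈(23·106)/213⌉ − ⌈(22·106)/213⌉ = ⌈2438/213⌉ − ⌈2332/213⌉ = 12 − 11 = 1
n=23: ⌈(24·106)/213⌉ − ⌈(23·106)/213⌉ = ⌈2544/213⌉ − ⌈2438/213⌉ = 12 − 12 = 0
n=24: ⌈(25·106)/213⌉ − ⌈(24·106)/213⌉ = ⌈2650/213⌉ − ⌈2544/213⌉ = 13 − 12 = 1
n=25: ⌈(26·106)/213⌉ − ⌈(25·106)/213⌉ = ⌈2756/213⌉ − ⌈2650/213⌉ = 13 − 13 = 0
n=26: ⌈(27·106)/213⌉ − ⌈(26·106)/213⌉ = ⌈2862/213⌉ − ⌈2756/213⌉ = 14 − 13 = 1
n=27: ⌈(28·106)/213⌉ − ⌈(27·106)/213⌉ = ⌈2968/213⌉ − ⌈2862/213⌉ = 14 − 14 = 0
n=28: ⌈(29·106)/213⌉ − ⌈(28·106)/213⌉ = ⌈3074/213⌉ − ⌈2968/213⌉ = 15 − 14 = 1
n=29: ⌈(30·106)/213⌉ − ⌈(29·106)/213⌉ = ⌈3180/213⌉ − ⌈3074/213⌉ = 15 − 15 = 0
n=30: ⌈(31·106)/213⌉ − ⌈(30·106)/213⌉ = ⌈3286/213⌉ − ⌈3180/213⌉ = 16 − 15 = 1
n=31: ⌈(32·106)/213⌉ − ⌈(31·106)/213⌉ = ⌈3392/213⌉ − ⌈3286/213⌉ = 16 − 16 = 0
n=32: ⌈(33·106)/213⌉ − ⌈(32·106)/213⌉ = ⌈3498/213⌉ − ⌈3392/213⌉ = 17 − 16 = 1
n=33: ⌈(34·106)/213⌉ − ⌈(33·106)/213⌉ = ⌈3604/213⌉ − ⌈3498/213⌉ = 17 − 17 = 0
n=34: ⌈(35·106)/213⌉ − ⌈(34·106)/213⌉ = ⌈3710/213⌉ − ⌈3604/213⌉ = 18 − 17 = 1
n=35: ⌈(36·106)/213⌉ − ⌈(35·106)/213⌉ = ⌈3816/213⌉ − ⌈3710/213⌉ = 18 − 18 = 0
n=36: ⌈(37·106)/213⌉ − ⌈(36·106)/213⌉ = ⌈3922/213⌉ − ⌈3816/213⌉ = 19 − 18 = 1
n=37: ⌈(38·106)/213⌉ − ⌈(37·106)/213⌉ = ⌈4028/213⌉ − ⌈3922/213⌉ = 19 − 19 = 0
n=38: ⌈(39·106)/213⌉ − ⌈(38·106)/213⌉ = ⌈4134/213⌉ − ⌈4028/213⌉ = 20 − 19 = 1
n=39: ⌈(40·106)/213⌉ − ⌈(39·106)/213⌉ = ⌈4240/213⌉ − ⌈4134/213⌉ = 20 − 20 = 0
n=40: ⌈(41·106)/213⌉ − ⌈(40·106)/213⌉ = ⌈4346/213⌉ − ⌈4240/213⌉ = 21 − 20 = 1
n=41: ⌈(42·106)/213⌉ − ⌈(41·106)/213⌉ = ⌈4452/213⌉ − ⌈4346/213⌉ = 21 − 21 = 0
n=42: ⌈(43·106)/213⌉ − ⌈(42·106)/213⌉ = ⌈4558/213⌉ − ⌈4452/213⌉ = 22 − 21 = 1
n=43: ⌈(44·106)/213⌉ − ⌈(43·106)/213⌉ = ⌈4664/213⌉ − ⌈4558/213⌉ = 22 − 22 = 0
n=44: ⌈(45·106)/213⌉ − ⌈(44·106)/213⌉ = ⌈4770/213⌉ − ⌈4664/213⌉ = 23 − 22 = 1
n=45: ⌈(46·106)/213⌉ − ⌈(45·106)/213⌉ = ⌈4876/213⌉ − ⌈4770/213⌉ = 23 − 23 = 0
n=46: ⌈(47·106)/213⌉ − ⌈(46·106)/213⌉ = ⌈4982/213⌉ − ⌈4876/213⌉ = 24 − 23 = 1
n=47: ⌈(48·106)/213⌉ − ⌈(47·106)/213⌉ = ⌈5088/213⌉ − ⌈4982/213⌉ = 24 − 24 = 0
n=48: ⌈(49·106)/213⌉ − ⌈(48·106)/213⌉ = ⌈5194/213⌉ − ⌈5088/213⌉ = 25 − 24 = 1
n=49: ⌈(50·106)/213⌉ − ⌈(49·106)/213⌉ = ⌈5300/213⌉ − ⌈5194/213⌉ = 25 − 25 = 0
n=50: ⌈(51·106)/213⌉ − ⌈(50·106)/213⌉ = ⌈5406/213⌉ − ⌈5300/213⌉ = 26 − 25 = 1
n=51: ⌈(52·106)/213⌉ − ⌈(51·106)/213⌉ = ⌈5512/213⌉ − ⌈5406/213⌉ = 26 − 26 = 0
n=52: ⌈(53·106)/213⌉ − ⌈(52·106)/213⌉ = ⌈5618/213⌉ − ⌈5512/213⌉ = 27 − 26 = 1
n=53: ⌈(54·106)/213⌉ − ⌈(53·106)/213⌉ = ⌈5724/213⌉ − ⌈5618/213⌉ = 27 − 27 = 0
n=54: ⌈(55·106)/213⌉ − ⌈(54·106)/213⌉ = ⌈5830/213⌉ − ⌈5724/213⌉ = 28 − 27 = 1
n=55: ⌈(56·106)/213⌉ − ⌈(55·106)/213⌉ = ⌈5936/213⌉ − ⌈5830/213⌉ = 28 − 28 = 0
n=56: ⌈(57·106)/213⌉ − ⌈(56·106)/213⌉ = ⌈6042/213⌉ − ⌈5936/213⌉ = 29 − 28 = 1
n=57: ⌈(58·106)/213⌉ − ⌈(57·106)/213⌉ = ⌈6148/213⌉ − ⌈6042/213⌉ = 29 − 29 = 0
n=58: ⌈(59·106)/213⌉ − ⌈(58·106)/213⌉ = ⌈6254/213⌉ − ⌈6148/213⌉ = 30 − 29 = 1
n=59: ⌈(60·106)/213⌉ − ⌈(59·106)/213⌉ = ⌈6360/213⌉ − ⌈6254/213⌉ = 30 − 30 = 0
n=60: ⌈(61·106)/213⌉ − ⌈(60·106)/213⌉ = ⌈6466/213⌉ − ⌈6360/213⌉ = 31 − 30 = 1
n=61: ⌈(62·106)/213⌉ − ⌈(61·106)/213⌉ = ⌈6572/213⌉ − ⌈6466/213⌉ = 31 − 31 = 0
n=62: ⌈(63·106)/213⌉ − ⌈(62·106)/213⌉ = ⌈6678/213⌉ − ⌈6572/213⌉ = 32 − 31 = 1
n=63: ⌈(64·106)/213⌉ − ⌈(63·106)/213⌉ = ⌈6784/213⌉ − ⌈6678/213⌉ = 32 − 32 = 0
n=64: ⌈(65·106)/213⌉ − ⌈(64·106)/213⌉ = ⌈6890/213⌉ − ⌈6784/213⌉ = 33 − 32 = 1
n=65: ⌈(66·106)/213⌉ − ⌈(65·106)/213⌉ = ⌈6996/213⌉ − ⌈6890/213⌉ = 33 − 33 = 0
n=66: ⌈(67·106)/213⌉ − ⌈(66·106)/213⌉ = ⌈7102/213⌉ − ⌈6996/213⌉ = 34 − 33 = 1
n=67: ⌈(68·106)/213⌉ − ⌈(67·106)/213⌉ = ⌈7208/213⌉ − ⌈7102/213⌉ = 34 − 34 = 0
n=68: ⌈(69·106)/213⌉ − ⌈(68·106)/213⌉ = ⌈7314/213⌉ − ⌈7208/213⌉ = 35 − 34 = 1
n=69: ⌈(70·106)/213⌉ − ⌈(69·106)/213⌉ = ⌈7420/213⌉ − ⌈7314/213⌉ = 35 − 35 = 0
n=70: ⌈(71·106)/213⌉ − ⌈(70·106)/213⌉ = ⌈7526/213⌉ − ⌈7420/213⌉ = 36 − 35 = 1
n=71: ⌈(72·106)/213⌉ − ⌈(71·106)/213⌉ = ⌈7632/213⌉ − ⌈7526/213⌉ = 36 − 36 = 0
n=72: ⌈(73·106)/213⌉ − ⌈(72·106)/213⌉ = ⌈7738/213⌉ − ⌈7632/213⌉ = 37 − 36 = 1
n=73: ⌈(74·106)/213⌉ − ⌈(73·106)/213⌉ = ⌈7844/213⌉ − ⌈7738/213⌉ = 37 − 37 = 0
n=74: ⌈(75·106)/213⌉ − ⌈(74·106)/213⌉ = ⌈7950/213⌉ − ⌈7844/213⌉ = 38 − 37 = 1
n=75: ⌈(76·106)/213⌉ − ⌈(75·106)/213⌉ = ⌈8056/213⌉ − ⌈7950/213⌉ = 38 − 38 = 0
n=76: ⌈(77·106)/213⌉ − ⌈(76·106)/213⌉ = ⌈8162/213⌉ − ⌈8056/213⌉ = 39 − 38 = 1
n=77: ⌈(78·106)/213⌉ − ⌈(77·106)/213⌉ = ⌈8268/213⌉ − ⌈8162/213⌉ = 39 − 39 = 0
n=78: ⌈(79·106)/213⌉ − ⌈(78·106)/213⌉ = ⌈8374/213⌉ − ⌈8268/213⌉ = 40 − 39 = 1
n=79: ⌈(80·106)/213⌉ − ⌈(79·106)/213⌉ = ⌈8480/213⌉ − ⌈8374/213⌉ = 40 − 40 = 0
n=80: ⌈(81·106)/213⌉ − ⌈(80·106)/213⌉ = ⌈8586/213⌉ − ⌈8480/213⌉ = 41 − 40 = 1
n=81: ⌈(82·106)/213⌉ − ⌈(81·106)/213⌉ = ⌈8692/213⌉ − ⌈8586/213⌉ = 41 − 41 = 0
n=82: ⌈(83·106)/213⌉ − ⌈(82·106)/213⌉ = ⌈8798/213⌉ − ⌈8692/213⌉ = 42 − 41 = 1
n=83: ⌈(84·106)/213⌉ − ⌈(83·106)/213⌉ = ⌈8904/213⌉ − ⌈8798/213⌉ = 42 − 42 = 0
n=84: ⌈(85·106)/213⌉ − ⌈(84·106)/213⌉ = ⌈9010/213⌉ − ⌈8904/213⌉ = 43 − 42 = 1
n=85: ⌈(86·106)/213⌉ − ⌈(85·106)/213⌉ = ⌈9116/213⌉ − ⌈9010/213⌉ = 43 − 43 = 0
n=86: ⌈(87·106)/213⌉ − ⌈(86·106)/213⌉ = ⌈9222/213⌉ − ⌈9116/213⌉ = 44 − 43 = 1
n=87: ⌈(88·106)/213⌉ − ⌈(87·106)/213⌉ = ⌈9328/213⌉ − ⌈9222/213⌉ = 44 − 44 = 0
n=88: ⌈(89·106)/213⌉ − ⌈(88·106)/213⌉ = ⌈9434/213⌉ − ⌈9328/213⌉ = 45 − 44 = 1
n=89: ⌈(90·106)/213⌉ − ⌈(89·106)/213⌉ = ⌈9540/213⌉ − ⌈9434/213⌉ = 45 − 45 = 0
n=90: ⌈(91·106)/213⌉ − ⌈(90·106)/213⌉ = ⌈9646/213⌉ − ⌈9540/213⌉ = 46 − 45 = 1
n=91: ⌈(92·106)/213⌉ − ⌈(91·106)/213⌉ = ⌈9752/213⌉ − ⌈9646/213⌉ = 46 − 46 = 0
n=92: ⌈(93·106)/213⌉ − ⌈(92·106)/213⌉ = ⌈9858/213⌉ − ⌈9752/213⌉ = 47 − 46 = 1
n=93: ⌈(94·106)/213⌉ − ⌈(93·106)/213⌉ = ⌈9964/213⌉ − ⌈9858/213⌉ = 47 − 47 = 0
n=94: ⌈(95·106)/213⌉ − ⌈(94·106)/213⌉ = ⌈10070/213⌉ − ⌈9964/213⌉ = 48 − 47 = 1
n=95: ⌈(96·106)/213⌉ − ⌈(95·106)/213⌉ = ⌈10176/213⌉ − ⌈10070/213⌉ = 48 − 48 = 0
n=96: ⌈(97·106)/213⌉ − ⌈(96·106)/213⌉ = ⌈10282/213⌉ − ⌈10176/213⌉ = 49 − 48 = 1
n=97: ⌈(98·106)/213⌉ − ⌈(97·106)/213⌉ = ⌈10388/213⌉ − ⌈10282/213⌉ = 49 − 49 = 0
n=98: ⌈(99·106)/213⌉ − ⌈(98·106)/213⌉ = ⌈10494/213⌉ − ⌈10388/213⌉ = 50 − 49 = 1
n=99: ⌈(100·106)/213⌉ − ⌈(99·106)/213⌉ = ⌈10600/213⌉ − ⌈10494/213⌉ = 50 − 50 = 0
n=100: ⌈(101·106)/213⌉ − ⌈(100·106)/213⌉ = ⌈10706/213⌉ − ⌈10600/213⌉ = 51 − 50 = 1
n=101: ⌈(102·106)/213⌉ − ⌈(101·106)/213⌉ = ⌈10812/213⌉ − ⌈10706/213⌉ = 51 − 51 = 0
n=102: ⌈(103·106)/213⌉ − ⌈(102·106)/213⌉ = ⌈10918/213⌉ − ⌈10812/213⌉ = 52 − 51 = 1
n=103: ⌈(104·106)/213⌉ − ⌈(103·106)/213⌉ = ⌈11024/213⌉ − ⌈10918/213⌉ = 52 − 52 = 0
n=104: ⌈(105·106)/213⌉ − ⌈(104·106)/213⌉ = ⌈11130/213⌉ − ⌈11024/213⌉ = 53 − 52 = 1
n=105: ⌈(106·106)/213⌉ − ⌈(105·106)/213⌉ = ⌈11236/213⌉ − ⌈11130/213⌉ = 53 − 53 = 0
n=106: ⌈(107·106)/213⌉ − ⌈(106·106)/213⌉ = ⌈11342/213⌉ − ⌈11236/213⌉ = 54 − 53 = 1
n=107: ⌈(108·106)/213⌉ − ⌈(107·106)/213⌉ = ⌈11448/213⌉ − ⌈11342/213⌉ = 54 − 54 = 0
n=108: ⌈(109·106)/213⌉ − ⌈(108·106)/213⌉ = ⌈11554/213⌉ − ⌈11448/213⌉ = 55 − 54 = 1

1010101010101010101010101010101010101010101010101010101010101010101010101010101010101010101010101010101010101


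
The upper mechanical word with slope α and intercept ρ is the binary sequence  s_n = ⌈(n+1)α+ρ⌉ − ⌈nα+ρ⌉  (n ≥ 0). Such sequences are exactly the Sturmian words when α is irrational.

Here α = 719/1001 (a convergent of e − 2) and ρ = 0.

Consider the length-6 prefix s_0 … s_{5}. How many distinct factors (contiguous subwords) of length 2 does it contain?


t_n = ⌈(n·719)/1001⌉ for n = 0 … 6:
  n=0…6: ⌈0/1001⌉=0 ⌈719/1001⌉=1 ⌈1438/1001⌉=2 ⌈2157/1001⌉=3 ⌈2876/1001⌉=3 ⌈3595/1001⌉=4 ⌈4314/1001⌉=5
s_n = t_(n+1) − t_n for n = 0 … 5 gives
prefix = 111011
slide a length-2 window over [0..1] … [4..5] (5 windows); first occurrence of each distinct factor:
  [  0..  1] 11
  [  2..  3] 10
  [  3..  4] 01
  (the other 2 windows repeat one of these)
distinct factors: {01, 10, 11}
count = 3  (Sturmian bound for length 2 is 3)

3


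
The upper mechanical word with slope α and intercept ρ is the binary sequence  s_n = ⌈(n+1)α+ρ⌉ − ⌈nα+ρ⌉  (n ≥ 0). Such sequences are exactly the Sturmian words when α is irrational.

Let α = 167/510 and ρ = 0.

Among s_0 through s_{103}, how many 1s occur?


35

#1s = Σ_{n=0}^{103} s_n = Σ_{n=0}^{103} (⌈(n+1)α+ρ⌉ − ⌈nα+ρ⌉)
the sum telescopes: every ⌈nα+ρ⌉ with 0 < n < 104 appears once with + and once with −, leaving ⌈104α+ρ⌉ − ⌈0·α+ρ⌉
104α + ρ = (104·167) / 510 = 17368/510
ρ = 0/510
⌈17368/510⌉ = 35,  ⌈0/510⌉ = 0
#1s = 35 − 0 = 35


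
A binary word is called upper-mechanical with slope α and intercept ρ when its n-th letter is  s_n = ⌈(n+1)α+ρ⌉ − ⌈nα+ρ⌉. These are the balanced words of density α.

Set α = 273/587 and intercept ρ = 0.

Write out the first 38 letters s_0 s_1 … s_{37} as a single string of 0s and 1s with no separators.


10101010101010010101010101010010101010

n=0: ⌈(1·273)/587⌉ − ⌈(0·273)/587⌉ = ⌈273/587⌉ − ⌈0/587⌉ = 1 − 0 = 1
n=1: ⌈(2·273)/587⌉ − ⌈(1·273)/587⌉ = ⌈546/587⌉ − ⌈273/587⌉ = 1 − 1 = 0
n=2: ⌈(3·273)/587⌉ − ⌈(2·273)/587⌉ = ⌈819/587⌉ − ⌈546/587⌉ = 2 − 1 = 1
n=3: ⌈(4·273)/587⌉ − ⌈(3·273)/587⌉ = ⌈1092/587⌉ − ⌈819/587⌉ = 2 − 2 = 0
n=4: ⌈(5·273)/587⌉ − ⌈(4·273)/587⌉ = ⌈1365/587⌉ − ⌈1092/587⌉ = 3 − 2 = 1
n=5: ⌈(6·273)/587⌉ − ⌈(5·273)/587⌉ = ⌈1638/587⌉ − ⌈1365/587⌉ = 3 − 3 = 0
n=6: ⌈(7·273)/587⌉ − ⌈(6·273)/587⌉ = ⌈1911/587⌉ − ⌈1638/587⌉ = 4 − 3 = 1
n=7: ⌈(8·273)/587⌉ − ⌈(7·273)/587⌉ = ⌈2184/587⌉ − ⌈1911/587⌉ = 4 − 4 = 0
n=8: ⌈(9·273)/587⌉ − ⌈(8·273)/587⌉ = ⌈2457/587⌉ − ⌈2184/587⌉ = 5 − 4 = 1
n=9: ⌈(10·273)/587⌉ − ⌈(9·273)/587⌉ = ⌈2730/587⌉ − ⌈2457/587⌉ = 5 − 5 = 0
n=10: ⌈(11·273)/587⌉ − ⌈(10·273)/587⌉ = ⌈3003/587⌉ − ⌈2730/587⌉ = 6 − 5 = 1
n=11: ⌈(12·273)/587⌉ − ⌈(11·273)/587⌉ = ⌈3276/587⌉ − ⌈3003/587⌉ = 6 − 6 = 0
n=12: ⌈(13·273)/587⌉ − ⌈(12·273)/587⌉ = ⌈3549/587⌉ − ⌈3276/587⌉ = 7 − 6 = 1
n=13: ⌈(14·273)/587⌉ − ⌈(13·273)/587⌉ = ⌈3822/587⌉ − ⌈3549/587⌉ = 7 − 7 = 0
n=14: ⌈(15·273)/587⌉ − ⌈(14·273)/587⌉ = ⌈4095/587⌉ − ⌈3822/587⌉ = 7 − 7 = 0
n=15: ⌈(16·273)/587⌉ − ⌈(15·273)/587⌉ = ⌈4368/587⌉ − ⌈4095/587⌉ = 8 − 7 = 1
n=16: ⌈(17·273)/587⌉ − ⌈(16·273)/587⌉ = ⌈4641/587⌉ − ⌈4368/587⌉ = 8 − 8 = 0
n=17: ⌈(18·273)/587⌉ − ⌈(17·273)/587⌉ = ⌈4914/587⌉ − ⌈4641/587⌉ = 9 − 8 = 1
n=18: ⌈(19·273)/587⌉ − ⌈(18·273)/587⌉ = ⌈5187/587⌉ − ⌈4914/587⌉ = 9 − 9 = 0
n=19: ⌈(20·273)/587⌉ − ⌈(19·273)/587⌉ = ⌈5460/587⌉ − ⌈5187/587⌉ = 10 − 9 = 1
n=20: ⌈(21·273)/587⌉ − ⌈(20·273)/587⌉ = ⌈5733/587⌉ − ⌈5460/587⌉ = 10 − 10 = 0
n=21: ⌈(22·273)/587⌉ − ⌈(21·273)/587⌉ = ⌈6006/587⌉ − ⌈5733/587⌉ = 11 − 10 = 1
n=22: ⌈(23·273)/587⌉ − ⌈(22·273)/587⌉ = ⌈6279/587⌉ − ⌈6006/587⌉ = 11 − 11 = 0
n=23: ⌈(24·273)/587⌉ − ⌈(23·273)/587⌉ = ⌈6552/587⌉ − ⌈6279/587⌉ = 12 − 11 = 1
n=24: ⌈(25·273)/587⌉ − ⌈(24·273)/587⌉ = ⌈6825/587⌉ − ⌈6552/587⌉ = 12 − 12 = 0
n=25: ⌈(26·273)/587⌉ − ⌈(25·273)/587⌉ = ⌈7098/587⌉ − ⌈6825/587⌉ = 13 − 12 = 1
n=26: ⌈(27·273)/587⌉ − ⌈(26·273)/587⌉ = ⌈7371/587⌉ − ⌈7098/587⌉ = 13 − 13 = 0
n=27: ⌈(28·273)/587⌉ − ⌈(27·273)/587⌉ = ⌈7644/587⌉ − ⌈7371/587⌉ = 14 − 13 = 1
n=28: ⌈(29·273)/587⌉ − ⌈(28·273)/587⌉ = ⌈7917/587⌉ − ⌈7644/587⌉ = 14 − 14 = 0
n=29: ⌈(30·273)/587⌉ − ⌈(29·273)/587⌉ = ⌈8190/587⌉ − ⌈7917/587⌉ = 14 − 14 = 0
n=30: ⌈(31·273)/587⌉ − ⌈(30·273)/587⌉ = ⌈8463/587⌉ − ⌈8190/587⌉ = 15 − 14 = 1
n=31: ⌈(32·273)/587⌉ − ⌈(31·273)/587⌉ = ⌈8736/587⌉ − ⌈8463/587⌉ = 15 − 15 = 0
n=32: ⌈(33·273)/587⌉ − ⌈(32·273)/587⌉ = ⌈9009/587⌉ − ⌈8736/587⌉ = 16 − 15 = 1
n=33: ⌈(34·273)/587⌉ − ⌈(33·273)/587⌉ = ⌈9282/587⌉ − ⌈9009/587⌉ = 16 − 16 = 0
n=34: ⌈(35·273)/587⌉ − ⌈(34·273)/587⌉ = ⌈9555/587⌉ − ⌈9282/587⌉ = 17 − 16 = 1
n=35: ⌈(36·273)/587⌉ − ⌈(35·273)/587⌉ = ⌈9828/587⌉ − ⌈9555/587⌉ = 17 − 17 = 0
n=36: ⌈(37·273)/587⌉ − ⌈(36·273)/587⌉ = ⌈10101/587⌉ − ⌈9828/587⌉ = 18 − 17 = 1
n=37: ⌈(38·273)/587⌉ − ⌈(37·273)/587⌉ = ⌈10374/587⌉ − ⌈10101/587⌉ = 18 − 18 = 0
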